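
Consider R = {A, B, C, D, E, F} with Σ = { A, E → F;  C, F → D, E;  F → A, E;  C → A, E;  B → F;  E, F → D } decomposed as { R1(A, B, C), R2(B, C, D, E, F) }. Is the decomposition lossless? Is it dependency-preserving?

Lossless test: (B, C)⁺ = {A, B, C, D, E, F}, which contains all of one fragment — lossless.
Dependency preservation: the restricted closure of {A, E} across the fragments never reaches {F}, so A, E → F cannot be enforced without a join — not preserved.

lossless but not dependency-preserving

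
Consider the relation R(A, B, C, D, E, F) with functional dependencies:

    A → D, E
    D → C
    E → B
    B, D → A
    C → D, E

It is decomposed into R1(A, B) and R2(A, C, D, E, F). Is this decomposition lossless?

Yes

Common attributes: R1 ∩ R2 = {A}.
Closure of {A}: A → D, E applies, adding D, E; D → C applies, adding C; E → B applies, adding B. So (A)⁺ = {A, B, C, D, E}.
This closure contains every attribute of R1, so R1 ∩ R2 → R1. The join is lossless.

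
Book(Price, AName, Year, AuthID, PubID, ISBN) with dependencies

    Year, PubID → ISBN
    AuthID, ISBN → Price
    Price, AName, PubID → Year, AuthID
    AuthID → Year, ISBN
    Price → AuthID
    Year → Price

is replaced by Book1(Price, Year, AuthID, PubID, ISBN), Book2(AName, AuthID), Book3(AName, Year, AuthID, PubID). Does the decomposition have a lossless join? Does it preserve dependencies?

Lossless test (chase): Rows 1 and 3 agree on Year, PubID; apply Year, PubID→ISBN and equate their ISBN entries. Rows 1 and 3 agree on AuthID, ISBN; apply AuthID, ISBN→Price and equate their Price entries. Rows 1 and 2 agree on AuthID; apply AuthID→Year, ISBN and equate their Year, ISBN entries. Rows 1 and 2 agree on Year; apply Year→Price and equate their Price entries. Row 3 is now all distinguished symbols — the join is lossless.
Dependency preservation: Price, AName, PubID → Year, AuthID is not contained in any single fragment, but the restricted closure of its left-hand side across the fragments still reaches the right-hand side; the remaining FDs each lie inside some fragment. All dependencies are preserved.

lossless and dependency-preserving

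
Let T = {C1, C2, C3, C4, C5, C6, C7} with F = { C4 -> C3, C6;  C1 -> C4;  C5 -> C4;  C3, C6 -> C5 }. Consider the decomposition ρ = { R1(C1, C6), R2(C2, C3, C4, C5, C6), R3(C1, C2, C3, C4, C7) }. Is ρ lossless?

Chase test. Columns are C1, C2, C3, C4, C5, C6, C7; row i has aⱼ where attribute j ∈ Ri, else bᵢⱼ.
Initial tableau (one row per fragment):
  row 1: a1 b12 b13 b14 b15 a6 b17
  row 2: b21 a2 a3 a4 a5 a6 b27
  row 3: a1 a2 a3 a4 b35 b36 a7
Rows 2 and 3 agree on C4; apply C4→C3, C6 and equate their C3, C6 entries.
Rows 1 and 3 agree on C1; apply C1→C4 and equate their C4 entries.
Rows 2 and 3 agree on C3, C6; apply C3, C6→C5 and equate their C5 entries.
Rows 1 and 2 agree on C4; apply C4→C3, C6 and equate their C3, C6 entries.
Rows 1 and 2 agree on C3, C6; apply C3, C6→C5 and equate their C5 entries.
Row 3 is now all distinguished symbols — the join is lossless.

Yes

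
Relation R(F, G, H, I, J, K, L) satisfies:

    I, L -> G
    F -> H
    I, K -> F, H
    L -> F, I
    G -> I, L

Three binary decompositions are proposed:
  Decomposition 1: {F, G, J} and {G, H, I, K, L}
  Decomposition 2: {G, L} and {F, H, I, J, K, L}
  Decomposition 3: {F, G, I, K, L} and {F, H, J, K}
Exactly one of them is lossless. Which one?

Decomposition 1: common = {G}, closure = {F, G, H, I, L} → lossy.
Decomposition 2: common = {L}, closure = {F, G, H, I, L} → lossless.
Decomposition 3: common = {F, K}, closure = {F, H, K} → lossy.

Decomposition 2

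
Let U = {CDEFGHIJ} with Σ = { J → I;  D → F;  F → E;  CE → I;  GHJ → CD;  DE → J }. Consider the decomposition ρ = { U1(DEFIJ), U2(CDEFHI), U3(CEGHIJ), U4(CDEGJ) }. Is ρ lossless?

Chase test. Columns are CDEFGHIJ; row i has aⱼ where attribute j ∈ Ui, else bᵢⱼ.
Initial tableau (one row per fragment):
  row 1: b11 a2 a3 a4 b15 b16 a7 a8
  row 2: a1 a2 a3 a4 b25 a6 a7 b28
  row 3: a1 b32 a3 b34 a5 a6 a7 a8
  row 4: a1 a2 a3 b44 a5 b46 b47 a8
Rows 1 and 4 agree on J; apply J→I and equate their I entries.
Rows 1 and 4 agree on D; apply D→F and equate their F entries.
Rows 1 and 2 agree on DE; apply DE→J and equate their J entries.
No row becomes fully distinguished — the join is lossy.

No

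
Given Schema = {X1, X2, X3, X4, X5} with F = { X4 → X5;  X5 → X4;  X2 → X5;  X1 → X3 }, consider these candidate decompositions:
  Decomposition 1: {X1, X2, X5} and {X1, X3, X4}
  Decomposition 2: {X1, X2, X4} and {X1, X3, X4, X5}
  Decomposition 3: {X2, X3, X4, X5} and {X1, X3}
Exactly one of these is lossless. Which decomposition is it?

Decomposition 2

Decomposition 1: common = {X1}, closure = {X1, X3} → lossy.
Decomposition 2: common = {X1, X4}, closure = {X1, X3, X4, X5} → lossless.
Decomposition 3: common = {X3}, closure = {X3} → lossy.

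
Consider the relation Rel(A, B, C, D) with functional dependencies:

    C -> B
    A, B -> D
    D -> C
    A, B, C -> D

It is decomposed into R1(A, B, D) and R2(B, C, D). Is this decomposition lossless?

Yes

Common attributes: R1 ∩ R2 = {B, D}.
Closure of {B, D}: D → C applies, adding C. So (B, D)⁺ = {B, C, D}.
This closure contains every attribute of R2, so R1 ∩ R2 → R2. The join is lossless.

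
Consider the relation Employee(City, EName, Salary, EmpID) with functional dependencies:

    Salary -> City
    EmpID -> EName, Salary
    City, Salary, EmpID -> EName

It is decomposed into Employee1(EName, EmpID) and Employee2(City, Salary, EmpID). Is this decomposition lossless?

Common attributes: Employee1 ∩ Employee2 = {EmpID}.
Closure of {EmpID}: EmpID → EName, Salary applies, adding EName, Salary; Salary → City applies, adding City. So (EmpID)⁺ = {City, EName, Salary, EmpID}.
This closure contains every attribute of Employee1, so Employee1 ∩ Employee2 → Employee1. The join is lossless.

Yes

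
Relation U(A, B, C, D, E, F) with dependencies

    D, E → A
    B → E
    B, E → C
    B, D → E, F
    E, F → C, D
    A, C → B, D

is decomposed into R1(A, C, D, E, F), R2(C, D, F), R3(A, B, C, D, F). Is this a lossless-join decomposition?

Yes

Chase test. Columns are A, B, C, D, E, F; row i has aⱼ where attribute j ∈ Ri, else bᵢⱼ.
Initial tableau (one row per fragment):
  row 1: a1 b12 a3 a4 a5 a6
  row 2: b21 b22 a3 a4 b25 a6
  row 3: a1 a2 a3 a4 b35 a6
Rows 1 and 3 agree on A, C; apply A, C→B, D and equate their B, D entries.
Rows 1 and 3 agree on B; apply B→E and equate their E entries.
Row 1 is now all distinguished symbols — the join is lossless.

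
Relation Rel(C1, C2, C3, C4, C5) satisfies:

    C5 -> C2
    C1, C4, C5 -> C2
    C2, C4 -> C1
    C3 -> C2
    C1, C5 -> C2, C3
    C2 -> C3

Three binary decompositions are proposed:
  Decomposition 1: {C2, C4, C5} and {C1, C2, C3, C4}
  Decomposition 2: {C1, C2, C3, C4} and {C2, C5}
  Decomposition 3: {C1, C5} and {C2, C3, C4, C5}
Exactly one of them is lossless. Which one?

Decomposition 1: common = {C2, C4}, closure = {C1, C2, C3, C4} → lossless.
Decomposition 2: common = {C2}, closure = {C2, C3} → lossy.
Decomposition 3: common = {C5}, closure = {C2, C3, C5} → lossy.

Decomposition 1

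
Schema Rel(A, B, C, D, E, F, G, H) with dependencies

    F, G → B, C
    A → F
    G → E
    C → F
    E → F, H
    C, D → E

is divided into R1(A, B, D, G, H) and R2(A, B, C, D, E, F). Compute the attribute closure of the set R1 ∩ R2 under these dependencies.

R1 ∩ R2 = {A, B, D}.
A → F applies, adding F
Closure: {A, B, D, F}.

A, B, D, F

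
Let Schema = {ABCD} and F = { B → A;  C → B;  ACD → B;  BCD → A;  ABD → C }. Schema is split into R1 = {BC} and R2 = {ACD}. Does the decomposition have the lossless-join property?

Common attributes: R1 ∩ R2 = {C}.
Closure of {C}: C → B applies, adding B; B → A applies, adding A. So (C)⁺ = {ABC}.
This closure contains every attribute of R1, so R1 ∩ R2 → R1. The join is lossless.

Yes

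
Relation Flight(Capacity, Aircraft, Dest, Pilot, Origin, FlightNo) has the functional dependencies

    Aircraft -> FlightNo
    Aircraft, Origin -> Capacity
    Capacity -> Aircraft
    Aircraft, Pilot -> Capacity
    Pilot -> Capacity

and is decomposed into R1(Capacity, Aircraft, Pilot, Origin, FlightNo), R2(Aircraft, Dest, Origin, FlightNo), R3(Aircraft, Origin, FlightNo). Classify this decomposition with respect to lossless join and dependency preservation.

lossy but dependency-preserving

Lossless test (chase): Rows 1 and 2 agree on Aircraft, Origin; apply Aircraft, Origin→Capacity and equate their Capacity entries. Rows 1 and 3 agree on Aircraft, Origin; apply Aircraft, Origin→Capacity and equate their Capacity entries. No row becomes fully distinguished — the join is lossy.
Dependency preservation: every FD's attributes lie within a single fragment, so each can be enforced locally — preserved.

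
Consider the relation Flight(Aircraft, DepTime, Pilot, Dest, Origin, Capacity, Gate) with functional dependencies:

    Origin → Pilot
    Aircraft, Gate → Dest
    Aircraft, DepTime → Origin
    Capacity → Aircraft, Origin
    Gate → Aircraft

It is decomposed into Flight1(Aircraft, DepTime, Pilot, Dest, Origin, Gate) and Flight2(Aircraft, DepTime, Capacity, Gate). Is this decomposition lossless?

Common attributes: Flight1 ∩ Flight2 = {Aircraft, DepTime, Gate}.
Closure of {Aircraft, DepTime, Gate}: Aircraft, Gate → Dest applies, adding Dest; Aircraft, DepTime → Origin applies, adding Origin; Origin → Pilot applies, adding Pilot. So (Aircraft, DepTime, Gate)⁺ = {Aircraft, DepTime, Pilot, Dest, Origin, Gate}.
This closure contains every attribute of Flight1, so Flight1 ∩ Flight2 → Flight1. The join is lossless.

Yes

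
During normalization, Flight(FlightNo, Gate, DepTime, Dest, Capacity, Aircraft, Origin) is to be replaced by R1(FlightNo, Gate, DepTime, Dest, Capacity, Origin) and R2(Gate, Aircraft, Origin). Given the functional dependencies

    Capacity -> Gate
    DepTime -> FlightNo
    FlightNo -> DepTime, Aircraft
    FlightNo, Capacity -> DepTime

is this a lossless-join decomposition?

Common attributes: R1 ∩ R2 = {Gate, Origin}.
No dependency enlarges {Gate, Origin}, so (Gate, Origin)⁺ = {Gate, Origin}.
The closure contains neither all of R1 = {FlightNo, Gate, DepTime, Dest, Capacity, Origin} nor all of R2 = {Gate, Aircraft, Origin}, so the common attributes are not a superkey of either fragment. The join is lossy.

No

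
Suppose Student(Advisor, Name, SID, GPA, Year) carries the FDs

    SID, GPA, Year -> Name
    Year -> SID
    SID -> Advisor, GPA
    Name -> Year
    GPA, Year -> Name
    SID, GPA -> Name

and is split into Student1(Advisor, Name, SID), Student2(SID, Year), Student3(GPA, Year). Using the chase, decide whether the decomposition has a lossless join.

Yes

Chase test. Columns are Advisor, Name, SID, GPA, Year; row i has aⱼ where attribute j ∈ Studenti, else bᵢⱼ.
Initial tableau (one row per fragment):
  row 1: a1 a2 a3 b14 b15
  row 2: b21 b22 a3 b24 a5
  row 3: b31 b32 b33 a4 a5
Rows 2 and 3 agree on Year; apply Year→SID and equate their SID entries.
Rows 1 and 2 agree on SID; apply SID→Advisor, GPA and equate their Advisor, GPA entries.
Rows 1 and 3 agree on SID; apply SID→Advisor, GPA and equate their Advisor, GPA entries.
Rows 2 and 3 agree on GPA, Year; apply GPA, Year→Name and equate their Name entries.
Rows 1 and 2 agree on SID, GPA; apply SID, GPA→Name and equate their Name entries.
Rows 1 and 2 agree on Name; apply Name→Year and equate their Year entries.
Row 1 is now all distinguished symbols — the join is lossless.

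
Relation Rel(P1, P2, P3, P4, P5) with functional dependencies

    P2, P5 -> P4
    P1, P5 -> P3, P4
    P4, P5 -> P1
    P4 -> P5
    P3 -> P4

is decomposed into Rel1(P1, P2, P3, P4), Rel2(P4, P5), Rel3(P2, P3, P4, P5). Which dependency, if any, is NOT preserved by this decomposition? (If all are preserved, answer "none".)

P1, P5 -> P3, P4

Check P1, P5 → P3, P4: no single fragment contains all of {P1, P3, P4, P5}, and the restricted closure of {P1, P5} across the fragments never reaches {P3, P4}.
P2, P5 → P4 is preserved.
P4, P5 → P1 is preserved.
P4 → P5 is preserved.
P3 → P4 is preserved.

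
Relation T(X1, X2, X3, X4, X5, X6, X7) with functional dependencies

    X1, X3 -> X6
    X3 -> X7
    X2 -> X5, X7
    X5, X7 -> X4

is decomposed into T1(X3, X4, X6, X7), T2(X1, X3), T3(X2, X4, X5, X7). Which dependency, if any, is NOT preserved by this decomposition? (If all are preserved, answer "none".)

X1, X3 -> X6

Check X1, X3 → X6: no single fragment contains all of {X1, X3, X6}, and the restricted closure of {X1, X3} across the fragments never reaches {X6}.
X3 → X7 is preserved.
X2 → X5, X7 is preserved.
X5, X7 → X4 is preserved.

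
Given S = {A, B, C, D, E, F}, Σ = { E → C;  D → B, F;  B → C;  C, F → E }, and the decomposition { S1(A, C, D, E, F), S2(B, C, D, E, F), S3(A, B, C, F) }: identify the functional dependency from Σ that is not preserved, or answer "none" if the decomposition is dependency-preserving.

none

E → C lies within S1.
D → B, F lies within S2.
B → C lies within S2.
C, F → E lies within S1.
Every dependency is enforceable on the fragments, so the decomposition is dependency-preserving.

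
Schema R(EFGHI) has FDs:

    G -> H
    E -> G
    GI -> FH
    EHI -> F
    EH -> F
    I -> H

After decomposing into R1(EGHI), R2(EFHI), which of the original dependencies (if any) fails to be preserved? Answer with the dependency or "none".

GI -> FH

Check GI → FH: no single fragment contains all of {FGHI}, and the restricted closure of {GI} across the fragments never reaches {FH}.
G → H is preserved.
E → G is preserved.
EHI → F is preserved.
EH → F is preserved.
I → H is preserved.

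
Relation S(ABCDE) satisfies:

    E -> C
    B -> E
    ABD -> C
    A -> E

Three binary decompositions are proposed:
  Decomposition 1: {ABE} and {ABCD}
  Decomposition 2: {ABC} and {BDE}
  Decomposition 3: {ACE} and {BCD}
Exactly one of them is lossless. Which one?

Decomposition 1: common = {AB}, closure = {ABCE} → lossless.
Decomposition 2: common = {B}, closure = {BCE} → lossy.
Decomposition 3: common = {C}, closure = {C} → lossy.

Decomposition 1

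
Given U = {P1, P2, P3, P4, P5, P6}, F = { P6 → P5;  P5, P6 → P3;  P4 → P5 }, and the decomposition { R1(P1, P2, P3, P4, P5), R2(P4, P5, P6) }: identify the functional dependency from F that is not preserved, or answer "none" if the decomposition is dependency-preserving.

Check P5, P6 → P3: no single fragment contains all of {P3, P5, P6}, and the restricted closure of {P5, P6} across the fragments never reaches {P3}.
P6 → P5 is preserved.
P4 → P5 is preserved.

P5, P6 → P3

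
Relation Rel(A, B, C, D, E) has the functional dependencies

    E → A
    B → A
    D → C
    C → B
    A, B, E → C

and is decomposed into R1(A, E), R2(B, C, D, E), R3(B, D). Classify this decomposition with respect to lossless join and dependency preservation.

lossless but not dependency-preserving

Lossless test (chase): Rows 1 and 2 agree on E; apply E→A and equate their A entries. Rows 2 and 3 agree on B; apply B→A and equate their A entries. Rows 2 and 3 agree on D; apply D→C and equate their C entries. Row 2 is now all distinguished symbols — the join is lossless.
Dependency preservation: the restricted closure of {B} across the fragments never reaches {A}, so B → A cannot be enforced without a join — not preserved.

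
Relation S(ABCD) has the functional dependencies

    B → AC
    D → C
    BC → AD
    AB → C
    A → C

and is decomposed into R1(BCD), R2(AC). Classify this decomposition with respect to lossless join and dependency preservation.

lossy and not dependency-preserving

Lossless test: (C)⁺ = {C}, which is a superkey of neither fragment — lossy.
Dependency preservation: the restricted closure of {B} across the fragments never reaches {AC}, so B → AC cannot be enforced without a join — not preserved.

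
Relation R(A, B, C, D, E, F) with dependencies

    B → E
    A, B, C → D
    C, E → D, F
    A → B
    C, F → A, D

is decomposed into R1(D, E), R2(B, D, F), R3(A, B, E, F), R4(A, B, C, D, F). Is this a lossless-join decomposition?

Chase test. Columns are A, B, C, D, E, F; row i has aⱼ where attribute j ∈ Ri, else bᵢⱼ.
Initial tableau (one row per fragment):
  row 1: b11 b12 b13 a4 a5 b16
  row 2: b21 a2 b23 a4 b25 a6
  row 3: a1 a2 b33 b34 a5 a6
  row 4: a1 a2 a3 a4 b45 a6
Rows 2 and 3 agree on B; apply B→E and equate their E entries.
Rows 2 and 4 agree on B; apply B→E and equate their E entries.
Row 4 is now all distinguished symbols — the join is lossless.

Yes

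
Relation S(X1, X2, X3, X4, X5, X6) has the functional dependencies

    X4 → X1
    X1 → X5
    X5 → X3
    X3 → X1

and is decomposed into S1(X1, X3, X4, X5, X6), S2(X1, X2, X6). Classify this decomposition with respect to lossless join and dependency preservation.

lossy but dependency-preserving

Lossless test: (X1, X6)⁺ = {X1, X3, X5, X6}, which is a superkey of neither fragment — lossy.
Dependency preservation: every FD's attributes lie within a single fragment, so each can be enforced locally — preserved.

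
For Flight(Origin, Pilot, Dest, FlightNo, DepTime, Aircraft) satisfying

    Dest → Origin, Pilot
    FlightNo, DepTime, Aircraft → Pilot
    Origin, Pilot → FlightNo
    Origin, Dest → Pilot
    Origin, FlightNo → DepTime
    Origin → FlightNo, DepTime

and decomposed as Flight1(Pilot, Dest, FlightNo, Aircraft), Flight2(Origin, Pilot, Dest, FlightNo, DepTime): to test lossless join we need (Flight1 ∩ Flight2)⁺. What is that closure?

Flight1 ∩ Flight2 = {Pilot, Dest, FlightNo}.
Dest → Origin, Pilot applies, adding Origin
Origin, FlightNo → DepTime applies, adding DepTime
Closure: {Origin, Pilot, Dest, FlightNo, DepTime}.

Origin, Pilot, Dest, FlightNo, DepTime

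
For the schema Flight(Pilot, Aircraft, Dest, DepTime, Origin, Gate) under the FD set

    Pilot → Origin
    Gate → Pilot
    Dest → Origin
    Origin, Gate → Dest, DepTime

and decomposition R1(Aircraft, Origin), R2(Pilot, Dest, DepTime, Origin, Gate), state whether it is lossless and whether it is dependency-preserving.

lossy but dependency-preserving

Lossless test: (Origin)⁺ = {Origin}, which is a superkey of neither fragment — lossy.
Dependency preservation: every FD's attributes lie within a single fragment, so each can be enforced locally — preserved.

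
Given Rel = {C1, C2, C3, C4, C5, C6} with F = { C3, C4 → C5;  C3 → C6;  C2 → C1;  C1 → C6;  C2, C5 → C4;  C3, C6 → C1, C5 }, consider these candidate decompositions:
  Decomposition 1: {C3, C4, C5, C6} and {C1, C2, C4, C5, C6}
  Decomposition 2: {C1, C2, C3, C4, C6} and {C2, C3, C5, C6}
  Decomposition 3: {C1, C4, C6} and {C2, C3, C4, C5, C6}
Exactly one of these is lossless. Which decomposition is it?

Decomposition 1: common = {C4, C5, C6}, closure = {C4, C5, C6} → lossy.
Decomposition 2: common = {C2, C3, C6}, closure = {C1, C2, C3, C4, C5, C6} → lossless.
Decomposition 3: common = {C4, C6}, closure = {C4, C6} → lossy.

Decomposition 2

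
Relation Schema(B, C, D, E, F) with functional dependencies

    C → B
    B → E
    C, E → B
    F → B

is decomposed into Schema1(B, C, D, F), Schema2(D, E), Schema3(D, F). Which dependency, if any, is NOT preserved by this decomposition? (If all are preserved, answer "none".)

Check B → E: no single fragment contains all of {B, E}, and the restricted closure of {B} across the fragments never reaches {E}.
C → B is preserved.
C, E → B is preserved.
F → B is preserved.

B → E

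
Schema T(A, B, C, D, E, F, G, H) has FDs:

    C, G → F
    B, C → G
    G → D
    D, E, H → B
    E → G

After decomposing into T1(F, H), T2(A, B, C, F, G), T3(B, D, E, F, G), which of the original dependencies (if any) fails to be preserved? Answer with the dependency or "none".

D, E, H → B

Check D, E, H → B: no single fragment contains all of {B, D, E, H}, and the restricted closure of {D, E, H} across the fragments never reaches {B}.
C, G → F is preserved.
B, C → G is preserved.
G → D is preserved.
E → G is preserved.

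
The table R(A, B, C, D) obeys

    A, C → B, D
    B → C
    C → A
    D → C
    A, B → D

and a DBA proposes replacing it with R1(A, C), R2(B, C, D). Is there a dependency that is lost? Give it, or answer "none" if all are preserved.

A, C → B, D: restricted closure across fragments reaches B, D.
B → C lies within R2.
C → A lies within R1.
D → C lies within R2.
A, B → D: restricted closure across fragments reaches D.
Every dependency is enforceable on the fragments, so the decomposition is dependency-preserving.

none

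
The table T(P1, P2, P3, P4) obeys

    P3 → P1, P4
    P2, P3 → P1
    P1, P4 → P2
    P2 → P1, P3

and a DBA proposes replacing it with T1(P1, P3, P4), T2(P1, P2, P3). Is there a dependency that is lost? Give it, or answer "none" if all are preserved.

none

P3 → P1, P4 lies within T1.
P2, P3 → P1 lies within T2.
P1, P4 → P2: restricted closure across fragments reaches P2.
P2 → P1, P3 lies within T2.
Every dependency is enforceable on the fragments, so the decomposition is dependency-preserving.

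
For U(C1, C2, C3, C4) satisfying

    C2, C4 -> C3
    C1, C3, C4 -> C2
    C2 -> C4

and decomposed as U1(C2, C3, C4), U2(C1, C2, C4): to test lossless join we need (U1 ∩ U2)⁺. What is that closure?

C2, C3, C4

U1 ∩ U2 = {C2, C4}.
C2, C4 → C3 applies, adding C3
Closure: {C2, C3, C4}.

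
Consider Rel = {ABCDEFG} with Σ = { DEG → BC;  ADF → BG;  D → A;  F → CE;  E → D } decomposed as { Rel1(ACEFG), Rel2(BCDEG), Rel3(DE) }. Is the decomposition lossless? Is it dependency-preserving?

lossless but not dependency-preserving

Lossless test (chase): Rows 2 and 3 agree on D; apply D→A and equate their A entries. Rows 1 and 2 agree on E; apply E→D and equate their D entries. Rows 1 and 2 agree on DEG; apply DEG→BC and equate their BC entries. Rows 1 and 2 agree on D; apply D→A and equate their A entries. Row 1 is now all distinguished symbols — the join is lossless.
Dependency preservation: the restricted closure of {D} across the fragments never reaches {A}, so D → A cannot be enforced without a join — not preserved.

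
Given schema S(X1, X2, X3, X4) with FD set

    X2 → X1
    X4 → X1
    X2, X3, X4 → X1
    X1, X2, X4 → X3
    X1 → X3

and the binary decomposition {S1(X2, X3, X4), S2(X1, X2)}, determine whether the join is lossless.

Common attributes: S1 ∩ S2 = {X2}.
Closure of {X2}: X2 → X1 applies, adding X1; X1 → X3 applies, adding X3. So (X2)⁺ = {X1, X2, X3}.
This closure contains every attribute of S2, so S1 ∩ S2 → S2. The join is lossless.

Yes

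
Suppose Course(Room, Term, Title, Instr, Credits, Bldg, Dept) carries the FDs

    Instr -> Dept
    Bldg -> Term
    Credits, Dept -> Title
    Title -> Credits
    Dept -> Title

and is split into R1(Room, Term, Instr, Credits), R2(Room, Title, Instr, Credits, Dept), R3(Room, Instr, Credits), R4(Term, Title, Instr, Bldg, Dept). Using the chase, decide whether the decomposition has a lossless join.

Chase test. Columns are Room, Term, Title, Instr, Credits, Bldg, Dept; row i has aⱼ where attribute j ∈ Ri, else bᵢⱼ.
Initial tableau (one row per fragment):
  row 1: a1 a2 b13 a4 a5 b16 b17
  row 2: a1 b22 a3 a4 a5 b26 a7
  row 3: a1 b32 b33 a4 a5 b36 b37
  row 4: b41 a2 a3 a4 b45 a6 a7
Rows 1 and 2 agree on Instr; apply Instr→Dept and equate their Dept entries.
Rows 1 and 3 agree on Instr; apply Instr→Dept and equate their Dept entries.
Rows 1 and 2 agree on Credits, Dept; apply Credits, Dept→Title and equate their Title entries.
Rows 1 and 3 agree on Credits, Dept; apply Credits, Dept→Title and equate their Title entries.
Rows 1 and 4 agree on Title; apply Title→Credits and equate their Credits entries.
No row becomes fully distinguished — the join is lossy.

No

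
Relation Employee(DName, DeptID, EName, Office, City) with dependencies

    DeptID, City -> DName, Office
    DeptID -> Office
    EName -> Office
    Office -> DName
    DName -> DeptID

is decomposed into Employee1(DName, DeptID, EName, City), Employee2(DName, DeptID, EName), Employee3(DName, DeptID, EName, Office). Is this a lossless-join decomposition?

Chase test. Columns are DName, DeptID, EName, Office, City; row i has aⱼ where attribute j ∈ Employeei, else bᵢⱼ.
Initial tableau (one row per fragment):
  row 1: a1 a2 a3 b14 a5
  row 2: a1 a2 a3 b24 b25
  row 3: a1 a2 a3 a4 b35
Rows 1 and 2 agree on DeptID; apply DeptID→Office and equate their Office entries.
Rows 1 and 3 agree on DeptID; apply DeptID→Office and equate their Office entries.
Row 1 is now all distinguished symbols — the join is lossless.

Yes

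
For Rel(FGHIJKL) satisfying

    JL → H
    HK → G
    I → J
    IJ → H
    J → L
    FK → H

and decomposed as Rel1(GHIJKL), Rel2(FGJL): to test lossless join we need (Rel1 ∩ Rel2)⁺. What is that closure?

Rel1 ∩ Rel2 = {GJL}.
JL → H applies, adding H
Closure: {GHJL}.

GHJL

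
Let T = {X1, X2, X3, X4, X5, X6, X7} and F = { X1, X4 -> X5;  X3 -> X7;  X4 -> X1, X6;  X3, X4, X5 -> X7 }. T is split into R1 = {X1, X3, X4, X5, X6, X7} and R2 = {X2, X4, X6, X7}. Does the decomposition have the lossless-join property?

No

Common attributes: R1 ∩ R2 = {X4, X6, X7}.
Closure of {X4, X6, X7}: X4 → X1, X6 applies, adding X1; X1, X4 → X5 applies, adding X5. So (X4, X6, X7)⁺ = {X1, X4, X5, X6, X7}.
The closure contains neither all of R1 = {X1, X3, X4, X5, X6, X7} nor all of R2 = {X2, X4, X6, X7}, so the common attributes are not a superkey of either fragment. The join is lossy.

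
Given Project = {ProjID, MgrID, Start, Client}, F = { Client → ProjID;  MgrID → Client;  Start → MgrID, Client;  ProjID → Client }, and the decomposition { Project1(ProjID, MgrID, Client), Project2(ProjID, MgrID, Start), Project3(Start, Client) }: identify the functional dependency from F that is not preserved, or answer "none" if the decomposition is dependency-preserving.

none

Client → ProjID lies within Project1.
MgrID → Client lies within Project1.
Start → MgrID, Client: restricted closure across fragments reaches MgrID, Client.
ProjID → Client lies within Project1.
Every dependency is enforceable on the fragments, so the decomposition is dependency-preserving.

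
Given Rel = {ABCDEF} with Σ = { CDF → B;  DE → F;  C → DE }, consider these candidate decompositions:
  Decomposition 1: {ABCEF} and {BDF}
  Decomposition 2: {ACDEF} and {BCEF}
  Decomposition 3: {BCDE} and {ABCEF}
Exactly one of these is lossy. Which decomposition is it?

Decomposition 1

Decomposition 1: common = {BF}, closure = {BF} → lossy.
Decomposition 2: common = {CEF}, closure = {BCDEF} → lossless.
Decomposition 3: common = {BCE}, closure = {BCDEF} → lossless.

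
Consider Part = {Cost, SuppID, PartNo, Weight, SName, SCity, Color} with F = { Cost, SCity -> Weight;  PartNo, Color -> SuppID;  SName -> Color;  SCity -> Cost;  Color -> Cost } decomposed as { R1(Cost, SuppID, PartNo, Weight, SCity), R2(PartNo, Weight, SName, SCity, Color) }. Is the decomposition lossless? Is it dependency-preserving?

Lossless test: (PartNo, Weight, SCity)⁺ = {Cost, PartNo, Weight, SCity}, which is a superkey of neither fragment — lossy.
Dependency preservation: the restricted closure of {PartNo, Color} across the fragments never reaches {SuppID}, so PartNo, Color → SuppID cannot be enforced without a join — not preserved.

lossy and not dependency-preserving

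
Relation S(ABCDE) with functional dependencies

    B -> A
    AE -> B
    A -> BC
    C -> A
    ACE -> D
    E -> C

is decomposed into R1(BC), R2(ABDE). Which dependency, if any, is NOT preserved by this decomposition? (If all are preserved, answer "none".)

B → A lies within R2.
AE → B lies within R2.
A → BC: restricted closure across fragments reaches BC.
C → A: restricted closure across fragments reaches A.
ACE → D: restricted closure across fragments reaches D.
E → C: restricted closure across fragments reaches C.
Every dependency is enforceable on the fragments, so the decomposition is dependency-preserving.

none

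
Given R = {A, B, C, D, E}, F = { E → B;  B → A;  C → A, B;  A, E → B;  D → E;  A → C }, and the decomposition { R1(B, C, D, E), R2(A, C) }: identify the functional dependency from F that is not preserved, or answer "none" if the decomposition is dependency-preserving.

none

E → B lies within R1.
B → A: restricted closure across fragments reaches A.
C → A, B: restricted closure across fragments reaches A, B.
A, E → B: restricted closure across fragments reaches B.
D → E lies within R1.
A → C lies within R2.
Every dependency is enforceable on the fragments, so the decomposition is dependency-preserving.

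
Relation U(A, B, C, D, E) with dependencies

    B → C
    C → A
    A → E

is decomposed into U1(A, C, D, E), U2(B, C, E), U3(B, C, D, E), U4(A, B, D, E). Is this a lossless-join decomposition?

Yes

Chase test. Columns are A, B, C, D, E; row i has aⱼ where attribute j ∈ Ui, else bᵢⱼ.
Initial tableau (one row per fragment):
  row 1: a1 b12 a3 a4 a5
  row 2: b21 a2 a3 b24 a5
  row 3: b31 a2 a3 a4 a5
  row 4: a1 a2 b43 a4 a5
Rows 2 and 4 agree on B; apply B→C and equate their C entries.
Rows 1 and 2 agree on C; apply C→A and equate their A entries.
Rows 1 and 3 agree on C; apply C→A and equate their A entries.
Row 3 is now all distinguished symbols — the join is lossless.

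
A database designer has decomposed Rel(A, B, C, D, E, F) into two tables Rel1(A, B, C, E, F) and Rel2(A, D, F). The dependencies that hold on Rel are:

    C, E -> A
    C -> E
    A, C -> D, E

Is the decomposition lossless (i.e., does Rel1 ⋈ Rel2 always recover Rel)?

No

Common attributes: Rel1 ∩ Rel2 = {A, F}.
No dependency enlarges {A, F}, so (A, F)⁺ = {A, F}.
The closure contains neither all of Rel1 = {A, B, C, E, F} nor all of Rel2 = {A, D, F}, so the common attributes are not a superkey of either fragment. The join is lossy.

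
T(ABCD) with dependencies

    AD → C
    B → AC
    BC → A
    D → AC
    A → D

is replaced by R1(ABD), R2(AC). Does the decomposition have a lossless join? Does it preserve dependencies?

lossless and dependency-preserving

Lossless test: (A)⁺ = {ACD}, which contains all of one fragment — lossless.
Dependency preservation: AD → C; B → AC; BC → A; D → AC are not contained in any single fragment, but the restricted closure of each left-hand side across the fragments still reaches the right-hand side; the remaining FDs each lie inside some fragment. All dependencies are preserved.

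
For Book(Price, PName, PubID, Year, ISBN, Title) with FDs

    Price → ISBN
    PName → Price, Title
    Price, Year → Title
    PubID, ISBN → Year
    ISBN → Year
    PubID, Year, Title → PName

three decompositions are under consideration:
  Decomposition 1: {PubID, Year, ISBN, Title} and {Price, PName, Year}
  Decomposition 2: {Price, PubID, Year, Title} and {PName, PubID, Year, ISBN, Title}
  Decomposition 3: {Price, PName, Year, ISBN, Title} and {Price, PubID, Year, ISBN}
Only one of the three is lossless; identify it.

Decomposition 2

Decomposition 1: common = {Year}, closure = {Year} → lossy.
Decomposition 2: common = {PubID, Year, Title}, closure = {Price, PName, PubID, Year, ISBN, Title} → lossless.
Decomposition 3: common = {Price, Year, ISBN}, closure = {Price, Year, ISBN, Title} → lossy.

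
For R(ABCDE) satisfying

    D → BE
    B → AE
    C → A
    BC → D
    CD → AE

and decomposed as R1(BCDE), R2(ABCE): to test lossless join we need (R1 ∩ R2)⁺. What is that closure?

ABCDE

R1 ∩ R2 = {BCE}.
B → AE applies, adding A
BC → D applies, adding D
Closure: {ABCDE}.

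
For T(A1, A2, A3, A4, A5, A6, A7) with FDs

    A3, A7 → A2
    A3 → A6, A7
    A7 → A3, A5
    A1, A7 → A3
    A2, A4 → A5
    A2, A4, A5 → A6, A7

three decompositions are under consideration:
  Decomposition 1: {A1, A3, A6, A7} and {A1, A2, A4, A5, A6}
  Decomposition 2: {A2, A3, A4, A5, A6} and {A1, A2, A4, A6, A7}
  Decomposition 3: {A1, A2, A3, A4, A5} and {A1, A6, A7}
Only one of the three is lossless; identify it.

Decomposition 2

Decomposition 1: common = {A1, A6}, closure = {A1, A6} → lossy.
Decomposition 2: common = {A2, A4, A6}, closure = {A2, A3, A4, A5, A6, A7} → lossless.
Decomposition 3: common = {A1}, closure = {A1} → lossy.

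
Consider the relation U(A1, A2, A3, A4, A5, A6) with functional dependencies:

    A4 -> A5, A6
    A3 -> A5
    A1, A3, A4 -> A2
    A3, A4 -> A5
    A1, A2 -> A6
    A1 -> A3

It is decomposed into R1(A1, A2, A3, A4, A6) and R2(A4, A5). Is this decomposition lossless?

Yes

Common attributes: R1 ∩ R2 = {A4}.
Closure of {A4}: A4 → A5, A6 applies, adding A5, A6. So (A4)⁺ = {A4, A5, A6}.
This closure contains every attribute of R2, so R1 ∩ R2 → R2. The join is lossless.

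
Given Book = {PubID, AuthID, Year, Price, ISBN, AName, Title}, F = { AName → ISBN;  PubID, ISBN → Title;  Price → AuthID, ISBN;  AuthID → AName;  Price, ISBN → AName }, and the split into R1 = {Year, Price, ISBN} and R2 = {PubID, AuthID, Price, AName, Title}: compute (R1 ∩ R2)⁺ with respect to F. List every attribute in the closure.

AuthID, Price, ISBN, AName

R1 ∩ R2 = {Price}.
Price → AuthID, ISBN applies, adding AuthID, ISBN
AuthID → AName applies, adding AName
Closure: {AuthID, Price, ISBN, AName}.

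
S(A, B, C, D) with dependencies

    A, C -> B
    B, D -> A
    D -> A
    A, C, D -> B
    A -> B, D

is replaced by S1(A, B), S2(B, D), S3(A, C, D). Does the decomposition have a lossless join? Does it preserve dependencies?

lossless and dependency-preserving

Lossless test (chase): Rows 2 and 3 agree on D; apply D→A and equate their A entries. Rows 1 and 2 agree on A; apply A→B, D and equate their B, D entries. Rows 1 and 3 agree on A; apply A→B, D and equate their B, D entries. Row 3 is now all distinguished symbols — the join is lossless.
Dependency preservation: A, C → B; B, D → A; A, C, D → B; A → B, D are not contained in any single fragment, but the restricted closure of each left-hand side across the fragments still reaches the right-hand side; the remaining FDs each lie inside some fragment. All dependencies are preserved.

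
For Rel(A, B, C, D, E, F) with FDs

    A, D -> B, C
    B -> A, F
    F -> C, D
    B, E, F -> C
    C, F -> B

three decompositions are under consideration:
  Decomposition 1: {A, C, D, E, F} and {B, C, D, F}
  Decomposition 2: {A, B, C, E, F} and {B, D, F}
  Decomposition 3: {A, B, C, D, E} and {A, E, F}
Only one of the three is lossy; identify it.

Decomposition 3

Decomposition 1: common = {C, D, F}, closure = {A, B, C, D, F} → lossless.
Decomposition 2: common = {B, F}, closure = {A, B, C, D, F} → lossless.
Decomposition 3: common = {A, E}, closure = {A, E} → lossy.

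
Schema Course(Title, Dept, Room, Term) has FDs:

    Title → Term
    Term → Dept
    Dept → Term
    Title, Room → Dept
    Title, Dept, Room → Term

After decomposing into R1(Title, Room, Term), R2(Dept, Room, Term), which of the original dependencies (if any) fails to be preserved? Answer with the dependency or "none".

Title → Term lies within R1.
Term → Dept lies within R2.
Dept → Term lies within R2.
Title, Room → Dept: restricted closure across fragments reaches Dept.
Title, Dept, Room → Term: restricted closure across fragments reaches Term.
Every dependency is enforceable on the fragments, so the decomposition is dependency-preserving.

none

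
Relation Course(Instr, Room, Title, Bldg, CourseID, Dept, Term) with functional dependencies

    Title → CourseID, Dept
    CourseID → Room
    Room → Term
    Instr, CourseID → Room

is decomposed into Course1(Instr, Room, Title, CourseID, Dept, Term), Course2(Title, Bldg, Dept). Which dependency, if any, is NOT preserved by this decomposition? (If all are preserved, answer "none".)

none

Title → CourseID, Dept lies within Course1.
CourseID → Room lies within Course1.
Room → Term lies within Course1.
Instr, CourseID → Room lies within Course1.
Every dependency is enforceable on the fragments, so the decomposition is dependency-preserving.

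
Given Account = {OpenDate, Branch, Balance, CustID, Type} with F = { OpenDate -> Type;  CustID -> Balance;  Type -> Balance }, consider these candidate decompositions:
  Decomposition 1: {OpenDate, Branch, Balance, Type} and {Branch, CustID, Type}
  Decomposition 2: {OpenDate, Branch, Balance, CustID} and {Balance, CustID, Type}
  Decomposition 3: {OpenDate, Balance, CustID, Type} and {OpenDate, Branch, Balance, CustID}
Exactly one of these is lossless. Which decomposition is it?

Decomposition 3

Decomposition 1: common = {Branch, Type}, closure = {Branch, Balance, Type} → lossy.
Decomposition 2: common = {Balance, CustID}, closure = {Balance, CustID} → lossy.
Decomposition 3: common = {OpenDate, Balance, CustID}, closure = {OpenDate, Balance, CustID, Type} → lossless.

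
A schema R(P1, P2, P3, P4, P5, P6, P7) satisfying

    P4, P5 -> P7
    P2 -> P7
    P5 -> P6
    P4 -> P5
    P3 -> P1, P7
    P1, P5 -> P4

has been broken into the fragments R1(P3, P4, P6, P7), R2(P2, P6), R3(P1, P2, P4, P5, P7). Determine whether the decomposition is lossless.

Chase test. Columns are P1, P2, P3, P4, P5, P6, P7; row i has aⱼ where attribute j ∈ Ri, else bᵢⱼ.
Initial tableau (one row per fragment):
  row 1: b11 b12 a3 a4 b15 a6 a7
  row 2: b21 a2 b23 b24 b25 a6 b27
  row 3: a1 a2 b33 a4 a5 b36 a7
Rows 2 and 3 agree on P2; apply P2→P7 and equate their P7 entries.
Rows 1 and 3 agree on P4; apply P4→P5 and equate their P5 entries.
Rows 1 and 3 agree on P5; apply P5→P6 and equate their P6 entries.
No row becomes fully distinguished — the join is lossy.

No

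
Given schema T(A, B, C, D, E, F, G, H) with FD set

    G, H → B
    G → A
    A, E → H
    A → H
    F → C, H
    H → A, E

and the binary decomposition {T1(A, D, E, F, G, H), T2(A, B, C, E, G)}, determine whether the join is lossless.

No

Common attributes: T1 ∩ T2 = {A, E, G}.
Closure of {A, E, G}: A, E → H applies, adding H; G, H → B applies, adding B. So (A, E, G)⁺ = {A, B, E, G, H}.
The closure contains neither all of T1 = {A, D, E, F, G, H} nor all of T2 = {A, B, C, E, G}, so the common attributes are not a superkey of either fragment. The join is lossy.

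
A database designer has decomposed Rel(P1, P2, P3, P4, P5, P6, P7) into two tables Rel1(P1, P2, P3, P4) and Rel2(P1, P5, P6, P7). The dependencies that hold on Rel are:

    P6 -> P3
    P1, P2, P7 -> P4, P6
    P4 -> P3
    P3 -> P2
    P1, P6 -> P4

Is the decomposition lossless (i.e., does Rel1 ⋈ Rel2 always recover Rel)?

No

Common attributes: Rel1 ∩ Rel2 = {P1}.
No dependency enlarges {P1}, so (P1)⁺ = {P1}.
The closure contains neither all of Rel1 = {P1, P2, P3, P4} nor all of Rel2 = {P1, P5, P6, P7}, so the common attributes are not a superkey of either fragment. The join is lossy.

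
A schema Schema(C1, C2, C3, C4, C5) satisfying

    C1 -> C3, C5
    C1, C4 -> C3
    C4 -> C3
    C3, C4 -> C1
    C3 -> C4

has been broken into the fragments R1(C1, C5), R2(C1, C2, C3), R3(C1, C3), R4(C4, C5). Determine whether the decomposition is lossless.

Chase test. Columns are C1, C2, C3, C4, C5; row i has aⱼ where attribute j ∈ Ri, else bᵢⱼ.
Initial tableau (one row per fragment):
  row 1: a1 b12 b13 b14 a5
  row 2: a1 a2 a3 b24 b25
  row 3: a1 b32 a3 b34 b35
  row 4: b41 b42 b43 a4 a5
Rows 1 and 2 agree on C1; apply C1→C3, C5 and equate their C3, C5 entries.
Rows 1 and 3 agree on C1; apply C1→C3, C5 and equate their C3, C5 entries.
Rows 1 and 2 agree on C3; apply C3→C4 and equate their C4 entries.
Rows 1 and 3 agree on C3; apply C3→C4 and equate their C4 entries.
No row becomes fully distinguished — the join is lossy.

No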